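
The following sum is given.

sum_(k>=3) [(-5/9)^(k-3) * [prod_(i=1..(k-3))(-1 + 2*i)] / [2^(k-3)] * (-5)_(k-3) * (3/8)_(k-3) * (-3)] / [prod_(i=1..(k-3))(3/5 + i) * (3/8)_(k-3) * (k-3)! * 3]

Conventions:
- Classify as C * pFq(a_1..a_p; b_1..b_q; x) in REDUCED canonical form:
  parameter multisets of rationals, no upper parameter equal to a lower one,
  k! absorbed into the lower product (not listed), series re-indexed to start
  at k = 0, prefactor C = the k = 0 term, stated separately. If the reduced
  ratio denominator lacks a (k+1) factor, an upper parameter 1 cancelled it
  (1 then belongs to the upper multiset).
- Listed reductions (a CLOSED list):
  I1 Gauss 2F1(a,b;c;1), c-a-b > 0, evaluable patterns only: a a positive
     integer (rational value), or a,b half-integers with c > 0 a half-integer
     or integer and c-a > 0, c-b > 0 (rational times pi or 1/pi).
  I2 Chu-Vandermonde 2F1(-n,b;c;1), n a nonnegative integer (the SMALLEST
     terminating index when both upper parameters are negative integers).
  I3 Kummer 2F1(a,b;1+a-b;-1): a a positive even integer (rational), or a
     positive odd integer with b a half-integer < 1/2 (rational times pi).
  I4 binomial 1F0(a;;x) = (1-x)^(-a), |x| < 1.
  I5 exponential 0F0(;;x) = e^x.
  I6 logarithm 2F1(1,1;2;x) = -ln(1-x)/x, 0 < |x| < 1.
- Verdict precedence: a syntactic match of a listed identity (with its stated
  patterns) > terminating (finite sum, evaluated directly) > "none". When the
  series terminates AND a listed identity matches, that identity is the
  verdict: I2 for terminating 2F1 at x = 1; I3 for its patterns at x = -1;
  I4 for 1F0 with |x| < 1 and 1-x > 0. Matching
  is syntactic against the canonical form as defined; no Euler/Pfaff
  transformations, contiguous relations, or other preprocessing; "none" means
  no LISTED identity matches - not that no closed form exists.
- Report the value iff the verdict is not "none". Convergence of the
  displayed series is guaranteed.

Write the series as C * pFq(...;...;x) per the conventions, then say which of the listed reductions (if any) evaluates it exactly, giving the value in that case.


At argument -5/9: a 2F1 with upper {-5, 1/2}, lower {8/5}, scaled by C = -1. Verdict: terminating - the sum ends at index 5 because -5 is a negative integer; exact evaluation follows. Sum: -32405535541/12052924416.

Structural cue: t_0 being -1, the odd product 1*3*...*(2k-1) (C = -1, x = -5/9) is 2^k (1/2)_k.
Adjacent-term ratio: r(k) = (-5/9) * (k-5) (k+1/2) / [(k+8/5) (k+1)] - poly over poly, x = (-5/9) from leading terms; C = -1 at k = 0.


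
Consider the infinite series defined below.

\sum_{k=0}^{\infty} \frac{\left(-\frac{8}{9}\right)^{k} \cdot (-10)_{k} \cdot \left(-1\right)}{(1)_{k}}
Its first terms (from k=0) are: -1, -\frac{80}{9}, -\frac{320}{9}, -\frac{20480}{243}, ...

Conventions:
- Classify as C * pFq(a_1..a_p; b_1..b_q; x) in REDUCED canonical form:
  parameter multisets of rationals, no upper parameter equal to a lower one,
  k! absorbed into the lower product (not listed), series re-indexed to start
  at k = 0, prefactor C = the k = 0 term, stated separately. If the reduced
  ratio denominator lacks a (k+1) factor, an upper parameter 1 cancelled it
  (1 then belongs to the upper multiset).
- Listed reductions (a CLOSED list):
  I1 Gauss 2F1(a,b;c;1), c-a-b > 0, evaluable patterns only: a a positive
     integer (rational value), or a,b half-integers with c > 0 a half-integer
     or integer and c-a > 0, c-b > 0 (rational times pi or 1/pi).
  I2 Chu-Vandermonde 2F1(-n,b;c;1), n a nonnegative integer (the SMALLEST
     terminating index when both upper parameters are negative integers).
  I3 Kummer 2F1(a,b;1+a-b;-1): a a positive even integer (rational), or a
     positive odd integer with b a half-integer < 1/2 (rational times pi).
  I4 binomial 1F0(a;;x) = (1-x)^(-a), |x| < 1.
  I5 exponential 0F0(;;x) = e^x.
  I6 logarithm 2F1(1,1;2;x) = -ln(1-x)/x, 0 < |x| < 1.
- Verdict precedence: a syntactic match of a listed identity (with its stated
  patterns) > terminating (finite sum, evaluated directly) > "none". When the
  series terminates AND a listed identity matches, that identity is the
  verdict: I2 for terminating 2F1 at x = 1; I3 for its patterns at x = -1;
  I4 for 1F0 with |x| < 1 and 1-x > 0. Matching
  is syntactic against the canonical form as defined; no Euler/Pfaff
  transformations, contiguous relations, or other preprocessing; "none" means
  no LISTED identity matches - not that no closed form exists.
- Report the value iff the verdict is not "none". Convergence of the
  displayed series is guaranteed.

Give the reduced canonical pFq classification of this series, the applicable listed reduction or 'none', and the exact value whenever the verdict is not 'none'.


x = -\frac{8}{9} here; the reduced form reads 1F0, upper {-10}, lower {-}, C = -1. Verdict (x = -\frac{8}{9}): binomial (I4) applies (the 1F0 binomial series: exponent 10, x = -\frac{8}{9}). Hence: -\frac{2015993900449}{3486784401}.

Key observation: with t_0 = -1, (1)_k (C = -1) is k! itself.
Adjacent-term ratio: r(k) = -\frac{8}{9} * (k-10) / [(k+1)] - rational; roots negated = parameters, x = -\frac{8}{9}, C = -1.


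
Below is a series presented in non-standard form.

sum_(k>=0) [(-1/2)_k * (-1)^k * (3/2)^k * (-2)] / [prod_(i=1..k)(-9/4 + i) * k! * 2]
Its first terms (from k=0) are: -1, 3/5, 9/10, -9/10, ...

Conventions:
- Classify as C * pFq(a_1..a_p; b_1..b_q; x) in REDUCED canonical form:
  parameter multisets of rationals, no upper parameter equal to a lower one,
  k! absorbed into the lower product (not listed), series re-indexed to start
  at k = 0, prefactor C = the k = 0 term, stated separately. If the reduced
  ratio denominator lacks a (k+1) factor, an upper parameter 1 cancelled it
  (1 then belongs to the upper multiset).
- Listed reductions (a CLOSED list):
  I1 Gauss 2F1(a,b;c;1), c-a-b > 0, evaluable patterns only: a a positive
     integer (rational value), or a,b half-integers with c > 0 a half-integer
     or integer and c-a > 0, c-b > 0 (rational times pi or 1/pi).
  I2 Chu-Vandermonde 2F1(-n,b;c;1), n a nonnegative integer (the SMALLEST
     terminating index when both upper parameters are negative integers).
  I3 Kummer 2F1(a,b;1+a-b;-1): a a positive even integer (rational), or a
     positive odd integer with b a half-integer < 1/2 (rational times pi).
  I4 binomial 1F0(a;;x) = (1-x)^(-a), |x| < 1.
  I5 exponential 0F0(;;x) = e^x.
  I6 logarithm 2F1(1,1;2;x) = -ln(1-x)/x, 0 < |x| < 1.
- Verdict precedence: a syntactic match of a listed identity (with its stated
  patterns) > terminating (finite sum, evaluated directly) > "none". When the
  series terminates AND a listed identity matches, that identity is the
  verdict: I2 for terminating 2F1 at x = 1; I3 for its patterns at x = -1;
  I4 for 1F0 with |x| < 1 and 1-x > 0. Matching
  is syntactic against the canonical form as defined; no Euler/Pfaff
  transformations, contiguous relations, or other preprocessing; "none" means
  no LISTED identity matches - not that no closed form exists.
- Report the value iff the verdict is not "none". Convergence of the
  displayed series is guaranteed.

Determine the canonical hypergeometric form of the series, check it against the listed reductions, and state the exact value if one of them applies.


First insight: x = (-3/2) and the lower running product (prefactor -1) is a rising factorial.
Step ratio: r(k) = (-3/2) * (k-1/2) / [(k-5/4) (k+1)] ; factor over Q: parameters, x = (-3/2), and C = -1.

The series (x = -3/2) is 1F1: upper {-1/2}, lower {-5/4}, prefactor -1. Verdict: none (x = -3/2): each listed identity misses the multisets {-1/2} ; {-5/4}.


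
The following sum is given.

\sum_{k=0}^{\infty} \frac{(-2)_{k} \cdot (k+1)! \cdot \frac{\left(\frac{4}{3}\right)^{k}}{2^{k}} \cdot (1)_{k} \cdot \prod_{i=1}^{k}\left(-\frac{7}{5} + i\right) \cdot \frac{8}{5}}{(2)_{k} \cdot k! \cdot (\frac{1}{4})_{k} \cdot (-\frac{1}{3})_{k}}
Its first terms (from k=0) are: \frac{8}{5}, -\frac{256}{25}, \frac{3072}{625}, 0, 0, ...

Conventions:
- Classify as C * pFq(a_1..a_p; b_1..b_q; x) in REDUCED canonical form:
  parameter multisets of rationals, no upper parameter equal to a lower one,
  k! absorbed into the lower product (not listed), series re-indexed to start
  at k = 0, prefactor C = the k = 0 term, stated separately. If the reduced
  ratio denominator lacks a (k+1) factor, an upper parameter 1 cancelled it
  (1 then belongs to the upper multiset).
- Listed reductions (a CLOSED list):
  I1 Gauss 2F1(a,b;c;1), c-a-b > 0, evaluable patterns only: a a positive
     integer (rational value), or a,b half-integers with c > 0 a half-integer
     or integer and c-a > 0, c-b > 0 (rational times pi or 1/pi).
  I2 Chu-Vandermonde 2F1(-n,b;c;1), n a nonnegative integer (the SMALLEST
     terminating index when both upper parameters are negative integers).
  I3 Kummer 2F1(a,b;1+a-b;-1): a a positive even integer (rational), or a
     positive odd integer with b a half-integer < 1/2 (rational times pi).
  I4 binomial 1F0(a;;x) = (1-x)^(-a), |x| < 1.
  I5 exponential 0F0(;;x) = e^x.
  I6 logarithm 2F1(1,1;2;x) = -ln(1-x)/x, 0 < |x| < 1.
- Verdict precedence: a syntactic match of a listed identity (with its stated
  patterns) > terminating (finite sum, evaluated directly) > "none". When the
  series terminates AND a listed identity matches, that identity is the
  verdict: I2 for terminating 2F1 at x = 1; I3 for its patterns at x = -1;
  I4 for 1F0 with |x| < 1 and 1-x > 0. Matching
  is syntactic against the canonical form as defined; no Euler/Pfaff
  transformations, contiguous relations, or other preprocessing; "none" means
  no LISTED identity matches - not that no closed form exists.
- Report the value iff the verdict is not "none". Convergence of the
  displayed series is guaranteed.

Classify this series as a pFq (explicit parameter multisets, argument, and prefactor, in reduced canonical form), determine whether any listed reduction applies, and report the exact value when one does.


Classification (C = \frac{8}{5}): 3F2 with upper {-2, -\frac{2}{5}, 1}, lower {-\frac{1}{3}, \frac{1}{4}}, argument x = \frac{2}{3}. Verdict: terminating. With -2 upstairs the series is a 3-term polynomial sum; evaluated term by term. Value: -\frac{2328}{625}.

The tell: t_0 being \frac{8}{5}, the two k-th powers (C = 8/5, x = 2/3) combine into one argument.
Step ratio: r(k) = \frac{2}{3} * (k-2) (k-\frac{2}{5}) (k+1) / [(k-\frac{1}{3}) (k+\frac{1}{4}) (k+1)] ; factor over Q: parameters, x = \frac{2}{3}, and C = \frac{8}{5}.


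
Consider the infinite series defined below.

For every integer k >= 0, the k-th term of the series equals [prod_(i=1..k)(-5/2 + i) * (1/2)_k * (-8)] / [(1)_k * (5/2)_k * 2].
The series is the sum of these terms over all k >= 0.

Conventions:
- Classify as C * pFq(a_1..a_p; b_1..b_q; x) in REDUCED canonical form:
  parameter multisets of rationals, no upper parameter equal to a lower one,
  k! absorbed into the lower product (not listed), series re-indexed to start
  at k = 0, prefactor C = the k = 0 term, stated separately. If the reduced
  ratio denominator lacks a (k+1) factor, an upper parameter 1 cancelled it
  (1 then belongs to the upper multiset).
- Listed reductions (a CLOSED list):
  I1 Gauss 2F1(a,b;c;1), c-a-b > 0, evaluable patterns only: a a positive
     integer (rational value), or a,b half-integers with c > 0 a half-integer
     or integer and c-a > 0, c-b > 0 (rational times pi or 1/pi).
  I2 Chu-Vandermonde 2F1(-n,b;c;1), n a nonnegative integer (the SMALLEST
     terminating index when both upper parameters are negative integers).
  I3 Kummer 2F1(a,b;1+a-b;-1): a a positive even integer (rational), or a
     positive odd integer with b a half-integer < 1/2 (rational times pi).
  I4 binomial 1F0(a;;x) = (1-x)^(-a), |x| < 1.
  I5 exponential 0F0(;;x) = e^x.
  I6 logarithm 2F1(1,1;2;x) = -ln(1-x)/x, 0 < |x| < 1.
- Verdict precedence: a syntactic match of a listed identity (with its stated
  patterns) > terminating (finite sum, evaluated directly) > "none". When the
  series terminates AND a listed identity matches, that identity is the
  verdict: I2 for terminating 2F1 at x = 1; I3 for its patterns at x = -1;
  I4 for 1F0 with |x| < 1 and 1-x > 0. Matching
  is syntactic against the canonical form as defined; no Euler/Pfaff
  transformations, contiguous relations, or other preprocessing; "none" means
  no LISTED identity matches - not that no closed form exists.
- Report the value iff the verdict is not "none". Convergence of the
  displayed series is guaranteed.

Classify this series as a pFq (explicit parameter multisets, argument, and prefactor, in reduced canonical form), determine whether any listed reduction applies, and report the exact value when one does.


The series (x = 1) is 2F1: upper {-3/2, 1/2}, lower {5/2}, prefactor -4. Verdict at x = 1: the half-integer Gauss pattern (I1) matches (x = 1; upper {-3/2, 1/2} half-integers, c = 5/2 in the evaluable pattern). Value: (-15/16) * pi.

Key step: from the first term -4: the running product (prefactor -4) telescopes to a rising factorial.
Consecutive-term ratio: r(k) = 1 * (k-3/2) (k+1/2) / [(k+5/2) (k+1)] - rational; roots negated = parameters, x = 1, C = -4.


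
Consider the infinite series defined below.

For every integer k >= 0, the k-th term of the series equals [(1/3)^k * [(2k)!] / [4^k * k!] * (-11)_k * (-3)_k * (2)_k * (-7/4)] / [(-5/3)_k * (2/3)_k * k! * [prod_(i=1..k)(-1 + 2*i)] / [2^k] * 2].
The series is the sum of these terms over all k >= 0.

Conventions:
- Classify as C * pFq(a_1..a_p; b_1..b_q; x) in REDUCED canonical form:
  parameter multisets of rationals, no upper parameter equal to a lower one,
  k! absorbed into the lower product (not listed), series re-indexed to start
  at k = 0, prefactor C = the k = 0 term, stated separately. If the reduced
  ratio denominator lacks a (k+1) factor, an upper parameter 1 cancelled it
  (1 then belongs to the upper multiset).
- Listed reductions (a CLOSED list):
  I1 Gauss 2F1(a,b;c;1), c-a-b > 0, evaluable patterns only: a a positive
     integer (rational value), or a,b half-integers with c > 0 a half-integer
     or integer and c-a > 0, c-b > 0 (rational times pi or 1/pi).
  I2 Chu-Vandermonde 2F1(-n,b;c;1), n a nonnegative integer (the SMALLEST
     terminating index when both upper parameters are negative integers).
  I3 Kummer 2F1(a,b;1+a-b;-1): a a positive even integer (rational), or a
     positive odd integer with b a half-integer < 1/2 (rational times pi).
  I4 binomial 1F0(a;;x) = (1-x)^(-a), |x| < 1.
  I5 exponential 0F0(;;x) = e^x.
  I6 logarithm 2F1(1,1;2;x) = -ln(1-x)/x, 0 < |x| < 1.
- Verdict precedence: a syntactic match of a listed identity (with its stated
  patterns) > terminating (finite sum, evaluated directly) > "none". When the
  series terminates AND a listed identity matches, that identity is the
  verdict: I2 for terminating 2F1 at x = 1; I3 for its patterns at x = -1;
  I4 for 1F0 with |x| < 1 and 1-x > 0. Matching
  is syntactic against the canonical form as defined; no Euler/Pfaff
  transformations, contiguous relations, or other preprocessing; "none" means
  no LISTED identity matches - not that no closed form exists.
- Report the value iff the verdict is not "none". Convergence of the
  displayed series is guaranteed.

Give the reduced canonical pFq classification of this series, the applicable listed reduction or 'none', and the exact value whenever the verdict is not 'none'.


Canonical form: C = -7/8 times 3F2 with upper {-11, -3, 2}, lower {-5/3, 2/3}, x = 1/3. Verdict: terminating - upper parameter -3 makes this a finite sum (last index 3), evaluated exactly. Its exact value is -67291/80.

The tell: from the first term -7/8: the lower odd product (C = -7/8, x = 1/3) is 2^k (1/2)_k.
Adjacent-term ratio: r(k) = (1/3) * (k-11) (k-3) (k+2) / [(k-5/3) (k+2/3) (k+1)] - rational in k. x = (1/3); t_0 = -7/8; negate the roots.


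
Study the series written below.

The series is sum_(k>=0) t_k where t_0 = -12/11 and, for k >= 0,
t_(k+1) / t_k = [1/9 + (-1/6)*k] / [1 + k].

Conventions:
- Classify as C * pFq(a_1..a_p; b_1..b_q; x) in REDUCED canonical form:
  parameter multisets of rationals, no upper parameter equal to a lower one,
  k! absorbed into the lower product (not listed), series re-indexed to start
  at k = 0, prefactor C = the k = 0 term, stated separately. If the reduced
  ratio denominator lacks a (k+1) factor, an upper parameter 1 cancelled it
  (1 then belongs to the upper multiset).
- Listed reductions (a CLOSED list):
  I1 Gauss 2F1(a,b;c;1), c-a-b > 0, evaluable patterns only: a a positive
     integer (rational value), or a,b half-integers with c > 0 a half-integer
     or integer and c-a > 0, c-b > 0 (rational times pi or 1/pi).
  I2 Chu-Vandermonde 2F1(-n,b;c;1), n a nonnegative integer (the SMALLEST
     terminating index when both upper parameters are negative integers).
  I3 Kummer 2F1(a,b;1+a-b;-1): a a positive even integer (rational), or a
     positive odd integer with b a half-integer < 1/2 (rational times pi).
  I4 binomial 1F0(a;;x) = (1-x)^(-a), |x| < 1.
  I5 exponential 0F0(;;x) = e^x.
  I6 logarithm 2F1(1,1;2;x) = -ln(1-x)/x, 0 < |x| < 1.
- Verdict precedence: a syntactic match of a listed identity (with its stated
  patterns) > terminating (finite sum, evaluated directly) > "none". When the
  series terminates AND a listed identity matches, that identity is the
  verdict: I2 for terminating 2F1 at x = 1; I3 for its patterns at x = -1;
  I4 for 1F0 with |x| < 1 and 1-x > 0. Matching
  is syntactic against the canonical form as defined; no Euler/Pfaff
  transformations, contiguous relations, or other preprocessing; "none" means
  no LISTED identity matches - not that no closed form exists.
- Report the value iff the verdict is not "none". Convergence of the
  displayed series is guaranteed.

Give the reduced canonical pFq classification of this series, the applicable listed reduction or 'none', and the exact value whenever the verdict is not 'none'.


Canonical form: C = -12/11 times 1F0 with upper {-2/3}, lower {-}, x = -1/6. Verdict at x = -1/6: the I4 binomial reduction matches (the 1F0 binomial series: exponent 2/3, x = -1/6). Value: (-12/11) * (7/6)^(2/3).

The tell: t_0 = -12/11 here, and the expanded ratio factors over Q; C = -12/11, x = -1/6, roots give parameters.
Adjacent-term ratio: r(k) = (-1/6) * (k-2/3) / [(k+1)] - rational in k, leading ratio (-1/6); with t_0 = -12/11, classification follows.


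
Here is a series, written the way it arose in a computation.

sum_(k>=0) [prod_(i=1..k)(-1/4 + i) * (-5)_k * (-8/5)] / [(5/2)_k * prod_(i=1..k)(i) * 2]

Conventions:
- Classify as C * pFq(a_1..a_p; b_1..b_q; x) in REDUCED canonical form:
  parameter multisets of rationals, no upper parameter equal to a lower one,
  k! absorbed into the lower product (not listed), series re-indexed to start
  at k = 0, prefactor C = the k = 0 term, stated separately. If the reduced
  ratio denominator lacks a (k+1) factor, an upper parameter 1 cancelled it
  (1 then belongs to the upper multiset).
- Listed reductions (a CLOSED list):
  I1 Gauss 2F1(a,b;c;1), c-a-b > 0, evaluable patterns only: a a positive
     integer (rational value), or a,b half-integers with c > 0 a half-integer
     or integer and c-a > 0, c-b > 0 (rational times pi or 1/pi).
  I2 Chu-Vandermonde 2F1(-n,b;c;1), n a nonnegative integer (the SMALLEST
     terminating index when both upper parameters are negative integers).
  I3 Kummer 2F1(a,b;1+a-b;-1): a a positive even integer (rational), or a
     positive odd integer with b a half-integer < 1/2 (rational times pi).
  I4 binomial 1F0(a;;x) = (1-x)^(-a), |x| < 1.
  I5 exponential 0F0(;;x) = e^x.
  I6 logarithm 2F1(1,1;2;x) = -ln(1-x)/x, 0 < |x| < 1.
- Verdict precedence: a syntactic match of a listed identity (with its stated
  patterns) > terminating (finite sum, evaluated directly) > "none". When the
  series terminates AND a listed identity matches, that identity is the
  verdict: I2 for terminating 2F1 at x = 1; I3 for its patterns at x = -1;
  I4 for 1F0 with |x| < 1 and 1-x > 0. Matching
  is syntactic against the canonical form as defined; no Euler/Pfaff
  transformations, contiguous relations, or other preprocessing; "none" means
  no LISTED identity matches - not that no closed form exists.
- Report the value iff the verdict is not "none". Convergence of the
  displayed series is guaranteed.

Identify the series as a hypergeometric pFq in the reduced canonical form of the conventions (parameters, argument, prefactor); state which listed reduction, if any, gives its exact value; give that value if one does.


The tell: t_0 = -4/5 here, and the product of the first k integers (prefactor -4/5) is k!.
Step ratio: r(k) = 1 * (k-5) (k+3/4) / [(k+5/2) (k+1)] ; factor over Q: parameters, x = 1, and C = -4/5.

At argument 1: a 2F1 with upper {-5, 3/4}, lower {5/2}, scaled by C = -4/5. Verdict: this is the Chu-Vandermonde identity I2 (terminating 2F1 at x = 1 with n = 5, b = 3/4, c = 5/2). Hence: -437/1560.


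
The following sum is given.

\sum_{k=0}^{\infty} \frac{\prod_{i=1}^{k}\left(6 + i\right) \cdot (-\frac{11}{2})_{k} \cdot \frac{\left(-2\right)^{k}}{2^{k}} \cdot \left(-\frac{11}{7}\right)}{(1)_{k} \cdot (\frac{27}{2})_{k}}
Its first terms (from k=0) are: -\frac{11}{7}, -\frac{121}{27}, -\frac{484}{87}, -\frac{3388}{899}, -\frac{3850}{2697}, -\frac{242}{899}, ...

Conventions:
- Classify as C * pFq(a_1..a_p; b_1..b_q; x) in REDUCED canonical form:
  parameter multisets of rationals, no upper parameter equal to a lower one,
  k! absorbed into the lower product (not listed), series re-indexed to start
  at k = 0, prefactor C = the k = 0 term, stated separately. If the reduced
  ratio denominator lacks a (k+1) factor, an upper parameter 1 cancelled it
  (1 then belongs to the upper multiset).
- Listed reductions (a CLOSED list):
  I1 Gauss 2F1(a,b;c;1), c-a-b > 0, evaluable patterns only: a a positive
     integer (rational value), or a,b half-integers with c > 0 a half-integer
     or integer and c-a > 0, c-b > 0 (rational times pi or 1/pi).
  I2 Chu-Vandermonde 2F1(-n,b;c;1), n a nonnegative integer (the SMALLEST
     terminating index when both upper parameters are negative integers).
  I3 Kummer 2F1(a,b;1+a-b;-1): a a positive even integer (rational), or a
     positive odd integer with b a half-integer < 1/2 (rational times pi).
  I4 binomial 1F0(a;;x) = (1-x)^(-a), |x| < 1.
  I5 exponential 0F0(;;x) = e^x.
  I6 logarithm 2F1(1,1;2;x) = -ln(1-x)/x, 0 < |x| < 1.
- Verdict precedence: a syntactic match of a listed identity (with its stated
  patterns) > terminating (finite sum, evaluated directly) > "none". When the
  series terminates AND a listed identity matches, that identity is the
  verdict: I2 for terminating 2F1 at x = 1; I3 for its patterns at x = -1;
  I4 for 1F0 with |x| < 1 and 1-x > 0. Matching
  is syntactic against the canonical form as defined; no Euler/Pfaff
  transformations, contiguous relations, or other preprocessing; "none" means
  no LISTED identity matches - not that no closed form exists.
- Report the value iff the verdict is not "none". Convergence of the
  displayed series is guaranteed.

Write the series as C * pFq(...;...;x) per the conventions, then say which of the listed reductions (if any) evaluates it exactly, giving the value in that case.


Classification (C = -\frac{11}{7}): 2F1 with upper {-\frac{11}{2}, 7}, lower {\frac{27}{2}}, argument x = -1. Verdict (x = -1): the Kummer evaluation I3 applies (x = -1; c = \frac{27}{2} equals 1+a-b for upper {-\frac{11}{2}, 7}: listed pattern). Exact value: \left(-\frac{1460727125}{268435456}\right) \cdot \pi.

First insight: t_0 = -\frac{11}{7} here, and (1)_k (C = -11/7) is k! itself.
Adjacent-term ratio: r(k) = -1 * (k-\frac{11}{2}) (k+7) / [(k+\frac{27}{2}) (k+1)] - rational in k. x = -1; t_0 = -\frac{11}{7}; negate the roots.


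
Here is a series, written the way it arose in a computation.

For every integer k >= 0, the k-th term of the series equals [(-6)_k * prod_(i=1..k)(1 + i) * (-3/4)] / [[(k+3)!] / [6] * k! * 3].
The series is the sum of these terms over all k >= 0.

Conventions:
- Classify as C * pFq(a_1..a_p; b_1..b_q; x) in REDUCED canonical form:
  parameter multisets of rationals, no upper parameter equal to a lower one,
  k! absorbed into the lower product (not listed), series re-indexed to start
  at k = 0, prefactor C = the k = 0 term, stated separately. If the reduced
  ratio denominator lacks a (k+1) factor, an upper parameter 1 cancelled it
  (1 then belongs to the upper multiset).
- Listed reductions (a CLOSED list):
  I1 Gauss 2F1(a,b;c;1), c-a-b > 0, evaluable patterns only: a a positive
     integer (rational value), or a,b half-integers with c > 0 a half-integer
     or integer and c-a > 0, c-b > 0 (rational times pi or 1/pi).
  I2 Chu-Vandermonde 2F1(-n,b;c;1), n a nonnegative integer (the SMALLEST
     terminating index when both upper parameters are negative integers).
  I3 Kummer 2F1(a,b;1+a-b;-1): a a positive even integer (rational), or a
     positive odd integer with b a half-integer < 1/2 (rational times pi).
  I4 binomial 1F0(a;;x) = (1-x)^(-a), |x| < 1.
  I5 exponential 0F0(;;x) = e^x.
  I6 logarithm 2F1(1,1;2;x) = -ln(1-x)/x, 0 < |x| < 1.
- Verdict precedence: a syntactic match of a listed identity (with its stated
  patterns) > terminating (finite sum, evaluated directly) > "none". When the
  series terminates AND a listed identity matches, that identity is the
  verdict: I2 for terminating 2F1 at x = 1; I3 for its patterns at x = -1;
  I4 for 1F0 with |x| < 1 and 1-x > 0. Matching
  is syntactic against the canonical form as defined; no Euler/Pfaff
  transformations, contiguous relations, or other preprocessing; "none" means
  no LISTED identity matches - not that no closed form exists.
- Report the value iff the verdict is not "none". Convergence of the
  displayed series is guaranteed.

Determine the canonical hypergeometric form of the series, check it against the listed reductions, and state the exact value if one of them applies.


Key step: from the first term -1/4: the denominator's factorial ratio (C = -1/4, x = 1) is a lower Pochhammer.
Step ratio: r(k) = 1 * (k-6) (k+2) / [(k+4) (k+1)] ; factor over Q: parameters, x = 1, and C = -1/4.

The series (x = 1) is 2F1: upper {-6, 2}, lower {4}, prefactor -1/4. Verdict: the Chu-Vandermonde identity I2 fires (terminating 2F1 at x = 1 with n = 6, b = 2, c = 4). Hence: -1/48.


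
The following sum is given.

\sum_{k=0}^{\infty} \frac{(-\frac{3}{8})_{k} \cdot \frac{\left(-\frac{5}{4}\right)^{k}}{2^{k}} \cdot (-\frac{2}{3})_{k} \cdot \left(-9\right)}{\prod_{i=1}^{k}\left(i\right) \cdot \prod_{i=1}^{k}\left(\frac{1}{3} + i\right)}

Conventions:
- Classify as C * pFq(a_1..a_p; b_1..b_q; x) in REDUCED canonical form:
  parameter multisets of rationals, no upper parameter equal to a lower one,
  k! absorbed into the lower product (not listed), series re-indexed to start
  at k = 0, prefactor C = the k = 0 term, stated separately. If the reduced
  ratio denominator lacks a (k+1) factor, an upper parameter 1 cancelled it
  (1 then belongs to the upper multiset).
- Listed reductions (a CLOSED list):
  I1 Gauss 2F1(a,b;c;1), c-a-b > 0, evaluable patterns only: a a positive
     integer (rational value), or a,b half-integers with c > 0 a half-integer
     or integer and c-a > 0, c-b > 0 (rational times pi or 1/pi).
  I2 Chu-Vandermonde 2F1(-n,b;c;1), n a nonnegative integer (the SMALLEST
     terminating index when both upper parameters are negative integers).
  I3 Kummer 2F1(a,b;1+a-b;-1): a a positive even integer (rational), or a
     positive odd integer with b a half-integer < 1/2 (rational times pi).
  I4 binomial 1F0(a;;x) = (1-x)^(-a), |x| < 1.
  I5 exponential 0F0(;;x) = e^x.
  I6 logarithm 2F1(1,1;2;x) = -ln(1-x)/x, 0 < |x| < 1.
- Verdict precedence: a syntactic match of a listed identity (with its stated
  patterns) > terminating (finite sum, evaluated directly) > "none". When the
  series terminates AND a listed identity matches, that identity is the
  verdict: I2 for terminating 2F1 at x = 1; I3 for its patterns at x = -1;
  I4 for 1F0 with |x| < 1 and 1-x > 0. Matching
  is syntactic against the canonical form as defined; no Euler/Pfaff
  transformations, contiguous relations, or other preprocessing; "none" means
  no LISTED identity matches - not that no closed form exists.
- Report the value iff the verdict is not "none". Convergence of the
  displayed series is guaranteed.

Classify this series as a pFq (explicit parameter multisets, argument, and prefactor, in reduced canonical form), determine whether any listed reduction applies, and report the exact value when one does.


The series (x = -\frac{5}{8}) is 2F1: upper {-\frac{2}{3}, -\frac{3}{8}}, lower {\frac{4}{3}}, prefactor -9. Verdict: none - at argument -\frac{5}{8} the multisets {-\frac{2}{3}, -\frac{3}{8}} ; {\frac{4}{3}} match no listed identity.

Key observation: x = -\frac{5}{8} and the lower running product (C = -9) is a rising factorial.
Consecutive-term ratio: r(k) = -\frac{5}{8} * (k-\frac{2}{3}) (k-\frac{3}{8}) / [(k+\frac{4}{3}) (k+1)] - rational in k, leading ratio -\frac{5}{8}; with t_0 = -9, classification follows.


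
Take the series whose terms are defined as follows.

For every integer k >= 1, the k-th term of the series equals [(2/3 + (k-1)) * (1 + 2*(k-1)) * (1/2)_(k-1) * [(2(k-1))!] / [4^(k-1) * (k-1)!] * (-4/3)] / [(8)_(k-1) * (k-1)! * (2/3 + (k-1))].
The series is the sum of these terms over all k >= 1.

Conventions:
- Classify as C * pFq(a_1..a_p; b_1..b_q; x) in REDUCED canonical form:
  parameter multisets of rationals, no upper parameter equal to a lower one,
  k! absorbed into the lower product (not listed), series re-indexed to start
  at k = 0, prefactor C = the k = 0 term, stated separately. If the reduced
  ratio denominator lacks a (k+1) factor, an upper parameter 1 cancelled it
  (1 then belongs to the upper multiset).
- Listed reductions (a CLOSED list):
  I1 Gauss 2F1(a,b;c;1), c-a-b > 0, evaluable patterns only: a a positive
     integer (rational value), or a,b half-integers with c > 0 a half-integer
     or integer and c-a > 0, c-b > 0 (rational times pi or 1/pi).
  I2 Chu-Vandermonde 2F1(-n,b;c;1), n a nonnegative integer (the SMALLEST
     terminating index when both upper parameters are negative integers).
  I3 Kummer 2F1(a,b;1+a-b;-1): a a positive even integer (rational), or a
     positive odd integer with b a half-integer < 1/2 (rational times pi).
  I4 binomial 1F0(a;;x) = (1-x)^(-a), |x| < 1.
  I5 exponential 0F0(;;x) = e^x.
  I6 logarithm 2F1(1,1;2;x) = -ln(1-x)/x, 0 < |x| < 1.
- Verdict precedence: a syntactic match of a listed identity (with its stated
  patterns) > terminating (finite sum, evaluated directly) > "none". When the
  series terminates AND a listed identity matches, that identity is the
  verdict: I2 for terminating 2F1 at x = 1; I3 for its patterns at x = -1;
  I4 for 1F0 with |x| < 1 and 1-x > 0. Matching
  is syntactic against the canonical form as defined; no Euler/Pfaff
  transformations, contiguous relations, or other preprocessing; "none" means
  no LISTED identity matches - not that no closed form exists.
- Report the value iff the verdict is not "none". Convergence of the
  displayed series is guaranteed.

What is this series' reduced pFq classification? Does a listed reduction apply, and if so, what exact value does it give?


First insight: t_0 = -4/3 here, and the (2k)!/(4^k k!) block (C = -4/3) is the Pochhammer (1/2)_k.
Consecutive-term ratio: r(k) = 1 * (k+1/2) (k+3/2) / [(k+8) (k+1)] ; factor over Q: parameters, x = 1, and C = -4/3.

Prefactor -4/3, argument 1: 2F1 with upper {1/2, 3/2} over lower {8}. Verdict (x = 1): the half-integer Gauss pattern (I1) applies (x = 1; upper {1/2, 3/2} half-integers, c = 8 in the evaluable pattern). Hence: (-4194304/891891) / pi.


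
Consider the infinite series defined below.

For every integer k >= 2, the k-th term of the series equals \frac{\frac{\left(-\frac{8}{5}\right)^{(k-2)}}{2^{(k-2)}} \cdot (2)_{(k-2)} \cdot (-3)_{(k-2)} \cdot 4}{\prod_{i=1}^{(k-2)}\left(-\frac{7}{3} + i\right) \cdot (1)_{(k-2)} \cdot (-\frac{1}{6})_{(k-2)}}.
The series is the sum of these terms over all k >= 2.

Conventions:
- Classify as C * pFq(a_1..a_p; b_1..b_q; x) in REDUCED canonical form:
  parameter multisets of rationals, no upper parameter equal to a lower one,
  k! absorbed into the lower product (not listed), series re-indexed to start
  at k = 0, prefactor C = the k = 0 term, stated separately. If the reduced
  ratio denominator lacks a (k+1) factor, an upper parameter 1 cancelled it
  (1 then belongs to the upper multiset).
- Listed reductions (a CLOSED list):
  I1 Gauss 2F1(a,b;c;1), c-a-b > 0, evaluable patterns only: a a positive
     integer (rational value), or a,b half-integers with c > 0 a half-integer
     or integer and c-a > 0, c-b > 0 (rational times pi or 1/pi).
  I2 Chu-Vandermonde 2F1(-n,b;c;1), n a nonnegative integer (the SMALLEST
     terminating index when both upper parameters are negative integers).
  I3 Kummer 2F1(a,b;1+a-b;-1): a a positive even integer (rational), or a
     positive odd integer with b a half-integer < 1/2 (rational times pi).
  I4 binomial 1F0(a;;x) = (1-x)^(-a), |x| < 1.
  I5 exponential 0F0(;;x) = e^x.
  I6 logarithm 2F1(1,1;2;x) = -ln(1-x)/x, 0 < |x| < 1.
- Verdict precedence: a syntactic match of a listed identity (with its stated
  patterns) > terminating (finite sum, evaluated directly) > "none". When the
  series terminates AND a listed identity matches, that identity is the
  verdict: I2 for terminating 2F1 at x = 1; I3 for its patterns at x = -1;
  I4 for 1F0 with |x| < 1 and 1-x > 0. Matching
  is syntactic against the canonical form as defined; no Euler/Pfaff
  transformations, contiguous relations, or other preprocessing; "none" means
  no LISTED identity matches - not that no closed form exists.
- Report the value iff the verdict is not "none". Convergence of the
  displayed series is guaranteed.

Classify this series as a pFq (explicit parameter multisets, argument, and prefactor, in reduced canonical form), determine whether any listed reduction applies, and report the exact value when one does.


The series (x = -\frac{4}{5}) is 2F2: upper {-3, 2}, lower {-\frac{4}{3}, -\frac{1}{6}}, prefactor 4. Verdict: terminating (-3 upstairs). 4 nonzero terms in all; added directly. Hence: -\frac{8989636}{6875}.

Key step: t_0 being 4, (1)_k (prefactor 4) is k! itself.
Step ratio: r(k) = -\frac{4}{5} * (k-3) (k+2) / [(k-\frac{4}{3}) (k-\frac{1}{6}) (k+1)] - rational in k, leading ratio -\frac{4}{5}; with t_0 = 4, classification follows.


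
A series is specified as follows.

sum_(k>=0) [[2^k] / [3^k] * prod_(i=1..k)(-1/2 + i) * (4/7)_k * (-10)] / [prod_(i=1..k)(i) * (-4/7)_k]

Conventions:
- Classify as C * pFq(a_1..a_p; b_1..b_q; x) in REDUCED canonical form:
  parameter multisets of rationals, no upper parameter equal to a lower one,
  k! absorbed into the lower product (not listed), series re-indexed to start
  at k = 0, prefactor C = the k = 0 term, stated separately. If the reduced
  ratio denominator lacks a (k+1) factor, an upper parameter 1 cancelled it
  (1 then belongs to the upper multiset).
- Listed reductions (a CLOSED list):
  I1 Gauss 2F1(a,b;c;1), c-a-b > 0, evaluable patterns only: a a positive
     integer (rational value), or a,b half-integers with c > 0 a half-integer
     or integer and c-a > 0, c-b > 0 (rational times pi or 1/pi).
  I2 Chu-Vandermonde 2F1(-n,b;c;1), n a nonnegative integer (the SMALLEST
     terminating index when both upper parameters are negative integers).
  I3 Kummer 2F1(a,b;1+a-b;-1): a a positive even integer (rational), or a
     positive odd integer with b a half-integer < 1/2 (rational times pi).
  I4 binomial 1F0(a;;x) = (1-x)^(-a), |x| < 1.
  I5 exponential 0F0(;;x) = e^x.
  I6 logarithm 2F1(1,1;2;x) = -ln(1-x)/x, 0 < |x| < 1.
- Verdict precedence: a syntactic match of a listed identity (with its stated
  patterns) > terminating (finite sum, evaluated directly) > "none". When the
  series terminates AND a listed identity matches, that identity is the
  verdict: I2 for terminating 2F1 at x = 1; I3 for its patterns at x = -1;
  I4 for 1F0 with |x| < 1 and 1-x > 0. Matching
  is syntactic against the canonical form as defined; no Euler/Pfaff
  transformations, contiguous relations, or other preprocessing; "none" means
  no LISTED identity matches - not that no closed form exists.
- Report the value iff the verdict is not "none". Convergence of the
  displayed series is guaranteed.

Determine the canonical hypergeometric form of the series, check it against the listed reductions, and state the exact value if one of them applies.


At argument 2/3: a 2F1 with upper {1/2, 4/7}, lower {-4/7}, scaled by C = -10. Verdict: none (x = 2/3): each listed identity misses the multisets {1/2, 4/7} ; {-4/7}.

Structural cue: from the first term -10: the product of the first k integers (C = -10, x = 2/3) is k!.
Ratio: r(k) = (2/3) * (k+1/2) (k+4/7) / [(k-4/7) (k+1)] - rational; roots negated = parameters, x = (2/3), C = -10.


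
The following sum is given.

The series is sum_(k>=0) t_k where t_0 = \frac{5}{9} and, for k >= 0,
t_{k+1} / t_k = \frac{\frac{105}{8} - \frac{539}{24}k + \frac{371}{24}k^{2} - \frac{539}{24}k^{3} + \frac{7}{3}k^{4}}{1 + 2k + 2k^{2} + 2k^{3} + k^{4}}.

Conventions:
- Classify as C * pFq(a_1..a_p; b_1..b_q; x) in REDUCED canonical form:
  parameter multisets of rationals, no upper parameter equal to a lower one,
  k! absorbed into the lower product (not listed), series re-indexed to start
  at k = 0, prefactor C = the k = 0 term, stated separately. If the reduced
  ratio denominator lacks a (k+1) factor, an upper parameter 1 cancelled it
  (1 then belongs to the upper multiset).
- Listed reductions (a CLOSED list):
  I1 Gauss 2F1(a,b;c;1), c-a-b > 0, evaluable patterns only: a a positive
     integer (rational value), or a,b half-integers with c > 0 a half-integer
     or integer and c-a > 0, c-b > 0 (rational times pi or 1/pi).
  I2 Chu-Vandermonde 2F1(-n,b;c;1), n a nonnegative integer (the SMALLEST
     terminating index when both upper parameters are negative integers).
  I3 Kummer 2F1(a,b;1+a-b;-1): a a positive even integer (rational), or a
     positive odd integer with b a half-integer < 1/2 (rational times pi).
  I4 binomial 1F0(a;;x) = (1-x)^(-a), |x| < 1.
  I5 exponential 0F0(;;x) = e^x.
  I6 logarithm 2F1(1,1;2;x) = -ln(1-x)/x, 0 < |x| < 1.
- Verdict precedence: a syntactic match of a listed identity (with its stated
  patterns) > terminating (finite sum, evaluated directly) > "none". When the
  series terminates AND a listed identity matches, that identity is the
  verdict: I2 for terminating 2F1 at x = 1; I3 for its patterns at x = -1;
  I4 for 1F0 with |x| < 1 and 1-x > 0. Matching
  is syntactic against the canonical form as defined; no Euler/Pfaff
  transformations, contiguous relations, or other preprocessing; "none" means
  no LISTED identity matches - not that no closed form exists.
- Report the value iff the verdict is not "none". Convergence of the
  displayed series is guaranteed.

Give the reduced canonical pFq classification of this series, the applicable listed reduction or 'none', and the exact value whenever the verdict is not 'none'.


Reduced: x = \frac{7}{3}, 2F1, upper = {-9, -\frac{5}{8}}, lower = {1}, C = \frac{5}{9}. Verdict: terminating at k = 9: the factor (-9)_k kills every later term; summing the 10 survivors is exact. Exact value: \frac{4367373419957855}{1014454095446016}.

Key step: t_0 = \frac{5}{9} here, and roots of the ratio polynomials (prefactor 5/9) are the negated parameters.
Step ratio: r(k) = \frac{7}{3} * (k-9) (k-\frac{5}{8}) / [(k+1) (k+1)] - rational in k, leading ratio \frac{7}{3}; with t_0 = \frac{5}{9}, classification follows.


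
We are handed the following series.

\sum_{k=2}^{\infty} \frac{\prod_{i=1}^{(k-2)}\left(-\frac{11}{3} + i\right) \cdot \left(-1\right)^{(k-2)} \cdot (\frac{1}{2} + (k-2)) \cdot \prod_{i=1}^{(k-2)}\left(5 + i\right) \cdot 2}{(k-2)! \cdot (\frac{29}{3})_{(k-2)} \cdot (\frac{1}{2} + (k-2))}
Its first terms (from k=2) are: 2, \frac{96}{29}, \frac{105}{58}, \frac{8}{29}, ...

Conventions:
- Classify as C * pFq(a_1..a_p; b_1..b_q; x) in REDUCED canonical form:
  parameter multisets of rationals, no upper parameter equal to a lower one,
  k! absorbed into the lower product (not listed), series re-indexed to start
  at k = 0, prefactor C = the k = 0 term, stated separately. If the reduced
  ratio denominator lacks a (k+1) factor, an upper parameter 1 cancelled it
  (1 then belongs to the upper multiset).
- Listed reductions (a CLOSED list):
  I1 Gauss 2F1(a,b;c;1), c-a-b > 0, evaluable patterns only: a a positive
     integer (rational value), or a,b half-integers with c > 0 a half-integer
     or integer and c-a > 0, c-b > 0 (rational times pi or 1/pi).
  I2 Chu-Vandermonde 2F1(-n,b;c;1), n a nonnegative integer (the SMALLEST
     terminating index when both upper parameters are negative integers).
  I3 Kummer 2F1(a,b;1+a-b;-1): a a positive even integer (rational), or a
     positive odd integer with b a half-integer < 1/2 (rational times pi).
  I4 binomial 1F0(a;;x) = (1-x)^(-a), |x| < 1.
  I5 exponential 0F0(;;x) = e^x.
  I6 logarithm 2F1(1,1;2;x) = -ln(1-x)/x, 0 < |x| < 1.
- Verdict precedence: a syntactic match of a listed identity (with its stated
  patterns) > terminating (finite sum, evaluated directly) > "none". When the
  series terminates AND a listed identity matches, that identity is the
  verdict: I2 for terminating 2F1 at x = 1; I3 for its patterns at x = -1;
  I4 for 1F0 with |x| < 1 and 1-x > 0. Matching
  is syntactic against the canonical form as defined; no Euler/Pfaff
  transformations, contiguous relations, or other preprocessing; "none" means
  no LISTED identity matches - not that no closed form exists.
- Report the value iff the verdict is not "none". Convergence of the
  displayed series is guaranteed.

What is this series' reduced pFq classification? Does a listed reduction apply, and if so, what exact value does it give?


This is 2 * 2F1(-\frac{8}{3}, 6; \frac{29}{3}; -1) in reduced canonical form. Verdict at x = -1: Kummer's theorem (I3) matches (x = -1; c = \frac{29}{3} equals 1+a-b for upper {-\frac{8}{3}, 6}: listed pattern). Value: \frac{598}{81}.

The tell: from the first term 2: striking the common factor k + 1/2 reduces the term (C = 2, x = -1).
Ratio: r(k) = -1 * (k-\frac{8}{3}) (k+6) / [(k+\frac{29}{3}) (k+1)] - rational in k. x = -1; t_0 = 2; negate the roots.
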